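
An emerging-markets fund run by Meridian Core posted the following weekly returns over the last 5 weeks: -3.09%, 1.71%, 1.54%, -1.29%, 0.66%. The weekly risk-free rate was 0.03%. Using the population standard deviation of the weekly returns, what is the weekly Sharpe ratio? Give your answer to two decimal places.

r̄ = (-3.09 + 1.71 + 1.54 − 1.29 + 0.66) / 5 = -0.0940%
Population std dev = √[16.8993 / 5] = 1.8384%
Sharpe = (r̄ − rf) / σ = (-0.0940 − 0.03) / 1.8384 = -0.1240 / 1.8384 = -0.0674

-0.07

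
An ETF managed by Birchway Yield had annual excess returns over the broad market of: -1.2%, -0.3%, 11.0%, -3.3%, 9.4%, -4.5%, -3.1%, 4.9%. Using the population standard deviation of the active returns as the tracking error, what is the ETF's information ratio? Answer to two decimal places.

r̄ = (-1.2 − 0.3 + 11 − 3.3 + 9.4 − 4.5 − 3.1 + 4.9) / 8 = 12.90 / 8 = 1.6125%
Population std dev = √[254.8488 / 8] = 5.6441%
IR = r̄ / tracking error = 1.6125 / 5.6441 = 0.2857

0.29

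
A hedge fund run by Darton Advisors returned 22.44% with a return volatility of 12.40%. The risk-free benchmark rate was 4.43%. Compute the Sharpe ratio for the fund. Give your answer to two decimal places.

1.45

Sharpe = (Rp − Rf) / σp = (22.44% − 4.43%) / 12.40% = 18.01% / 12.40% = 1.4524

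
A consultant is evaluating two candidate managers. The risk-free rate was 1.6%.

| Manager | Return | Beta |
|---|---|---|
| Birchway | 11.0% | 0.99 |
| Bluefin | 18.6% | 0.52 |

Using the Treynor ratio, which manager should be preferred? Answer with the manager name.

Birchway: Treynor = (11.0% − 1.6%) / 0.99 = 9.495
Bluefin: Treynor = (18.6% − 1.6%) / 0.52 = 32.692
Highest: Bluefin (32.692).

Bluefin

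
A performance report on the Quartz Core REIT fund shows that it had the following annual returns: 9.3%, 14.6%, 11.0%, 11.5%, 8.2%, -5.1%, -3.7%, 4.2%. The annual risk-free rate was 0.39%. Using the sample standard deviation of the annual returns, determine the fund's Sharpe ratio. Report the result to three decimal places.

0.812

r̄ = (9.3 + 14.6 + 11 + 11.5 + 8.2 − 5.1 − 3.7 + 4.2) / 8 = 6.2500%
Sample std dev = √[364.9800 / 7] = 7.2208%
Sharpe = (r̄ − rf) / σ = (6.2500 − 0.39) / 7.2208 = 5.8600 / 7.2208 = 0.8115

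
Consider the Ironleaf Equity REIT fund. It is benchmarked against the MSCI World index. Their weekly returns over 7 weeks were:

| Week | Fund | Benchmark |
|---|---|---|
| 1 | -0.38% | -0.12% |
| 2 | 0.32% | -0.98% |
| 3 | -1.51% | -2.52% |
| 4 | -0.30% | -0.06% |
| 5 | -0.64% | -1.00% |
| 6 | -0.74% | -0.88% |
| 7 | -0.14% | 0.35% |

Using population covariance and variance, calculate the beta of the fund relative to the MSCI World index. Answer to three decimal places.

0.425

r̄p = -0.4843%,  r̄m = -0.7443%
Cov = Σ(rp − r̄p)(rm − r̄m) / 7 = 0.3249
Var(rm) = Σ(rm − r̄m)² / 7 = 0.7640
β = Cov / Var = 0.3249 / 0.7640 = 0.4253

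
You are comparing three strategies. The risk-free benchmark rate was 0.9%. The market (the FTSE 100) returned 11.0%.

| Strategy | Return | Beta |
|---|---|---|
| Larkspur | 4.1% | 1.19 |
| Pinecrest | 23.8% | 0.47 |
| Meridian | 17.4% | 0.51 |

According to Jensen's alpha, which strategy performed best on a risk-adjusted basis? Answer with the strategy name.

Larkspur: α = 4.1% − [0.9% + 1.19 × (11.0% − 0.9%)] = -8.819
Pinecrest: α = 23.8% − [0.9% + 0.47 × (11.0% − 0.9%)] = 18.153
Meridian: α = 17.4% − [0.9% + 0.51 × (11.0% − 0.9%)] = 11.349
Highest: Pinecrest (18.153).

Pinecrest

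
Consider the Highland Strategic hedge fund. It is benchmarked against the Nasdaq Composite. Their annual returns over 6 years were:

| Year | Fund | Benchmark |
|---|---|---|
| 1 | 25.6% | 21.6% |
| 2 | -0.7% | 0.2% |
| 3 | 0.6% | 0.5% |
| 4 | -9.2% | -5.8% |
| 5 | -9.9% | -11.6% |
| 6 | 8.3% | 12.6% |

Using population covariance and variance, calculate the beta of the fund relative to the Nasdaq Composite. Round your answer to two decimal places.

r̄p = 2.4500%,  r̄m = 2.9167%
Cov = Σ(rp − r̄p)(rm − r̄m) / 6 = 130.5042
Var(rm) = Σ(rm − r̄m)² / 6 = 123.7947
β = Cov / Var = 130.5042 / 123.7947 = 1.0542

1.05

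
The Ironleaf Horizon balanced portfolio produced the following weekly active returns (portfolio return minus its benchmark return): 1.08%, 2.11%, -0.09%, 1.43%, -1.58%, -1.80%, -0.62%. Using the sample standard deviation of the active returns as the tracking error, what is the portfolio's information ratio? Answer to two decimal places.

Mean return r̄ = 0.530 / 7 = 0.0757%
Sample std dev = √[13.7522 / 6] = 1.5139%
IR = r̄ / tracking error = 0.0757 / 1.5139 = 0.0500

0.05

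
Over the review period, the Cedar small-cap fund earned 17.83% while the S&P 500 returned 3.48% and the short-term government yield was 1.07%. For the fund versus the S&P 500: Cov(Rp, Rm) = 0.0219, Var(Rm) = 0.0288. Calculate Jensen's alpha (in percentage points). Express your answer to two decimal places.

β = Cov / Var = 0.0219 / 0.0288 = 0.7604
E[R] = Rf + β(Rm − Rf) = 1.07% + 0.7604 × (3.48% − 1.07%) = 2.9026%
α = Rp − E[R] = 17.83% − 2.9026% = 14.9274

14.93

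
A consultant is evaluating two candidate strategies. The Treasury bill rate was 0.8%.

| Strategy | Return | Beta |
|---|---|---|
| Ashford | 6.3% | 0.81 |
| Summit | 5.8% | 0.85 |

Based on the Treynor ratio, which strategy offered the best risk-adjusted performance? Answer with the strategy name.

Ashford: Treynor = (6.3% − 0.8%) / 0.81 = 6.790
Summit: Treynor = (5.8% − 0.8%) / 0.85 = 5.882
Highest: Ashford (6.790).

Ashford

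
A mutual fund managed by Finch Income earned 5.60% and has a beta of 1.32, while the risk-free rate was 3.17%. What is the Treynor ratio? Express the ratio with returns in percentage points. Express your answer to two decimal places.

1.84

Treynor = (Rp − Rf) / β = (5.60% − 3.17%) / 1.32 = 2.43 / 1.32 = 1.8409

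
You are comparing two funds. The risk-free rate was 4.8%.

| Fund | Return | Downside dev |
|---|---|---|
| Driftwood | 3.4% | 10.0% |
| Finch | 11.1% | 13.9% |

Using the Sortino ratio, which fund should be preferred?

Driftwood: Sortino ratio = (3.4% − 4.8%) / 10.0% = -0.140
Finch: Sortino ratio = (11.1% − 4.8%) / 13.9% = 0.453
Highest: Finch (0.453).

Finch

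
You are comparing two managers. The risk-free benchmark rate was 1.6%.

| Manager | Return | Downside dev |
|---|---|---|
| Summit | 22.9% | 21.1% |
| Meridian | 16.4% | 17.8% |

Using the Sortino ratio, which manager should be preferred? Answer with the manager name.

Summit: Sortino ratio = (22.9% − 1.6%) / 21.1% = 1.009
Meridian: Sortino ratio = (16.4% − 1.6%) / 17.8% = 0.831
Highest: Summit (1.009).

Summit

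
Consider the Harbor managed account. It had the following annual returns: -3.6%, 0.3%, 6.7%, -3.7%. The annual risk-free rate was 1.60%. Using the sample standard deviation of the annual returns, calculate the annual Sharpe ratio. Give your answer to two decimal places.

-0.34

r̄ = (-3.6 + 0.3 + 6.7 − 3.7) / 4 = -0.30 / 4 = -0.0750%
Sample std dev = √[71.6075 / 3] = 4.8856%
Sharpe = (r̄ − rf) / σ = (-0.0750 − 1.6) / 4.8856 = -1.6750 / 4.8856 = -0.3428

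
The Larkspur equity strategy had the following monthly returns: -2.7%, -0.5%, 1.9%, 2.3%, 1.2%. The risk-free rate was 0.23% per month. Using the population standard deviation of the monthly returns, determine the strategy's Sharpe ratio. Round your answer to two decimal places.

0.11

Mean return r̄ = 2.20 / 5 = 0.4400%
Σ(r − r̄)² = (-2.7 − 0.4400)² + (-0.5 − 0.4400)² + (1.9 − 0.4400)² + … = 16.9120
population σ = √(16.9120 / 5) = √3.3824 = 1.8391%
Sharpe = (r̄ − rf) / σ = (0.4400 − 0.23) / 1.8391 = 0.2100 / 1.8391 = 0.1142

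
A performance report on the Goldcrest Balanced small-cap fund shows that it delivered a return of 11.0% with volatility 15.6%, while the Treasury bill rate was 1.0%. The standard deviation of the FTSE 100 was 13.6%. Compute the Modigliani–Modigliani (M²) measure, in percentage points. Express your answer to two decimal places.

Sharpe = (Rp − Rf) / σp = (11.0% − 1.0%) / 15.6% = 0.6410
M² = Rf + Sharpe × σm = 1.0% + 0.6410 × 13.6% = 9.7176%

9.72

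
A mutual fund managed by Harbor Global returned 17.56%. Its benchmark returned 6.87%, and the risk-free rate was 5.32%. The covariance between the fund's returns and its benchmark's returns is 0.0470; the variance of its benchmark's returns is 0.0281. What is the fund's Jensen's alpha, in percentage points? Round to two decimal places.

9.65

β = Cov / Var = 0.0470 / 0.0281 = 1.6726
E[R] = Rf + β(Rm − Rf) = 5.32% + 1.6726 × (6.87% − 5.32%) = 7.9125%
α = Rp − E[R] = 17.56% − 7.9125% = 9.6475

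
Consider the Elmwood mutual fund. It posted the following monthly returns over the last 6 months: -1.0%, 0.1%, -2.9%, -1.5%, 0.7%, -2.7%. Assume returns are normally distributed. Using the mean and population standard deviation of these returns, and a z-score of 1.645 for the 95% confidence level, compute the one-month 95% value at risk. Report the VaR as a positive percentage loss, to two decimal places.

μ = (-1 + 0.1 − 2.9 − 1.5 + 0.7 − 2.7) / 6 = -7.30 / 6 = -1.2167%
Σ(r − μ)² = 10.5683; population σ = √(10.5683/6) = 1.3272%
VaR = −(μ − z·σ) = −(-1.2167 − 1.645 × 1.3272) = −(-3.3999) = 3.3999%

3.40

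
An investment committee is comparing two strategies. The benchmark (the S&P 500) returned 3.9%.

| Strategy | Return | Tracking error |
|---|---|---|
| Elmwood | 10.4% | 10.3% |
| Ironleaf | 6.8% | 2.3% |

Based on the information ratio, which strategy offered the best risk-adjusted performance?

Elmwood: IR = (10.4% − 3.9%) / 10.3% = 0.631
Ironleaf: IR = (6.8% − 3.9%) / 2.3% = 1.261
Highest: Ironleaf (1.261).

Ironleaf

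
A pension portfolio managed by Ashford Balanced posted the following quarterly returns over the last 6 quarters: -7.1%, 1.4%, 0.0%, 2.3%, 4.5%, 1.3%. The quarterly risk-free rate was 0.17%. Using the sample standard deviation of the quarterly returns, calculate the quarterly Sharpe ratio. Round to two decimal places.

0.06

r̄ = (-7.1 + 1.4 + 0 + 2.3 + 4.5 + 1.3) / 6 = 0.4000%
Σ(r − r̄)² = 78.6400; sample σ = √(78.6400/5) = 3.9659%
Sharpe = (r̄ − rf) / σ = (0.4000 − 0.17) / 3.9659 = 0.2300 / 3.9659 = 0.0580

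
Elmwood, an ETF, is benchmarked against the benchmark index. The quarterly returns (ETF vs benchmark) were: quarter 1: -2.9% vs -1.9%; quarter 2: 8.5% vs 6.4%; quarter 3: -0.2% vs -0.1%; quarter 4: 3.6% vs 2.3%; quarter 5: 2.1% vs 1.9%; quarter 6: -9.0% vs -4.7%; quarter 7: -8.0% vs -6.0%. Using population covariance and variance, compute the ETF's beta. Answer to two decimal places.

1.45

r̄p = -0.8429%,  r̄m = -0.3000%
Cov = Σ(rp − r̄p)(rm − r̄m) / 7 = 22.9614
Var(rm) = Σ(rm − r̄m)² / 7 = 15.8486
β = Cov / Var = 22.9614 / 15.8486 = 1.4488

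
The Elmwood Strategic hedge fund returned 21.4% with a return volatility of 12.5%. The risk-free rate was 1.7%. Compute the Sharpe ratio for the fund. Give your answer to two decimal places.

Sharpe = (Rp − Rf) / σp = (21.4% − 1.7%) / 12.5% = 19.70% / 12.5% = 1.5760

1.58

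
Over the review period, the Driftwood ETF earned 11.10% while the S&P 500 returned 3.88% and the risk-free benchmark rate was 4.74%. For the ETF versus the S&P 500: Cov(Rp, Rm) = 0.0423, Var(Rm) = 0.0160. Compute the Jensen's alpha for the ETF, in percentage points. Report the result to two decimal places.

8.63

β = Cov / Var = 0.0423 / 0.0160 = 2.6438
E[R] = Rf + β(Rm − Rf) = 4.74% + 2.6438 × (3.88% − 4.74%) = 2.4663%
α = Rp − E[R] = 11.10% − 2.4663% = 8.6337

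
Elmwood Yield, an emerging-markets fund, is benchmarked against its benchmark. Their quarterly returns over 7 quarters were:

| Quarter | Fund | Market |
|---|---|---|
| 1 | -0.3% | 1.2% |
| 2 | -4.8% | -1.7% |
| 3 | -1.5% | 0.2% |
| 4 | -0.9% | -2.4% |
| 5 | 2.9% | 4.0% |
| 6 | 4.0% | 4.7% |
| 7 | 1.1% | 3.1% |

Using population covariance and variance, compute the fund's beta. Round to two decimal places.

r̄p = 0.0714%,  r̄m = 1.3000%
Cov = Σ(rp − r̄p)(rm − r̄m) / 7 = 6.1171
Var(rm) = Σ(rm − r̄m)² / 7 = 6.5714
β = Cov / Var = 6.1171 / 6.5714 = 0.9309

0.93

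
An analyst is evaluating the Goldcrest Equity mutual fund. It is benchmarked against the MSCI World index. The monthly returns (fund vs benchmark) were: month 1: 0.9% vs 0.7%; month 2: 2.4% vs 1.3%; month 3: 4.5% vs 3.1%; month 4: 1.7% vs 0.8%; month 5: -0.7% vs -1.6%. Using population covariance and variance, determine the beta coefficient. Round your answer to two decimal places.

1.12

r̄p = 1.7600%,  r̄m = 0.8600%
Cov = Σ(rp − r̄p)(rm − r̄m) / 5 = 2.5224
Var(rm) = Σ(rm − r̄m)² / 5 = 2.2584
β = Cov / Var = 2.5224 / 2.2584 = 1.1169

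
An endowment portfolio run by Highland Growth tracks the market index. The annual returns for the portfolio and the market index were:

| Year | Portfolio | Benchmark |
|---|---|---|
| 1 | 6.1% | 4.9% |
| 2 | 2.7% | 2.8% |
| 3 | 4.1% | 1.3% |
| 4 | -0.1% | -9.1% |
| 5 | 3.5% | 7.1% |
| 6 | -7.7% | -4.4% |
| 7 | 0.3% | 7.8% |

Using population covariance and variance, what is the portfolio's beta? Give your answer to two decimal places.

r̄p = 1.2714%,  r̄m = 1.4857%
Cov = Σ(rp − r̄p)(rm − r̄m) / 7 = 13.0767
Var(rm) = Σ(rm − r̄m)² / 7 = 33.0727
β = Cov / Var = 13.0767 / 33.0727 = 0.3954

0.40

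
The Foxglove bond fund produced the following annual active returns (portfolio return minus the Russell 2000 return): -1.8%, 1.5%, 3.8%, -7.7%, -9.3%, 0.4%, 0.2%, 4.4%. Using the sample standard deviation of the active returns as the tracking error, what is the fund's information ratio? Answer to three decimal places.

-0.212

μ = (-1.8 + 1.5 + 3.8 − 7.7 − 9.3 + 0.4 + 0.2 + 4.4) / 8 = -1.0625%
Sample std dev = √[176.2388 / 7] = 5.0177%
IR = μ / tracking error = -1.0625 / 5.0177 = -0.2118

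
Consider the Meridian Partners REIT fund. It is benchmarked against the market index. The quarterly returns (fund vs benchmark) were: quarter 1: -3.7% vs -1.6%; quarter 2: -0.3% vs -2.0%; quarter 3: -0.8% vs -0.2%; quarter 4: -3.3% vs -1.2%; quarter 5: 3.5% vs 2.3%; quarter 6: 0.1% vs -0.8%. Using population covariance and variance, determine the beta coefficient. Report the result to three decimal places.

r̄p = -0.7500%,  r̄m = -0.5833%
Cov = Σ(rp − r̄p)(rm − r̄m) / 6 = 2.6642
Var(rm) = Σ(rm − r̄m)² / 6 = 1.9881
β = Cov / Var = 2.6642 / 1.9881 = 1.3401

1.340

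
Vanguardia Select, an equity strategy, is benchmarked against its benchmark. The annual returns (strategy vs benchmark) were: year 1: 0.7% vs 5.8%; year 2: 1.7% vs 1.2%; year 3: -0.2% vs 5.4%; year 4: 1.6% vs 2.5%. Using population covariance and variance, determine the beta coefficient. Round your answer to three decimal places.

r̄p = 0.9500%,  r̄m = 3.7250%
Cov = Σ(rp − r̄p)(rm − r̄m) / 4 = -1.2838
Var(rm) = Σ(rm − r̄m)² / 4 = 3.7469
β = Cov / Var = -1.2838 / 3.7469 = -0.3426

-0.343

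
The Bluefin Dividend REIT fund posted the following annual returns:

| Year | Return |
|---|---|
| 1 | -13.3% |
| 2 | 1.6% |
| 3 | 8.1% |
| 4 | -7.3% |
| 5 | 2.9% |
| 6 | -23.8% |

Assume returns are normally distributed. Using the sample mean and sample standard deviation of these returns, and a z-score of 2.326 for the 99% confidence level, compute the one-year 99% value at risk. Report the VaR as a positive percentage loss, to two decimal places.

32.91

Mean return μ = -31.80 / 6 = -5.3000%
Sample std dev = √[704.6600 / 5] = 11.8715%
VaR = −(μ − z·σ) = −(-5.3000 − 2.326 × 11.8715) = −(-32.9131) = 32.9131%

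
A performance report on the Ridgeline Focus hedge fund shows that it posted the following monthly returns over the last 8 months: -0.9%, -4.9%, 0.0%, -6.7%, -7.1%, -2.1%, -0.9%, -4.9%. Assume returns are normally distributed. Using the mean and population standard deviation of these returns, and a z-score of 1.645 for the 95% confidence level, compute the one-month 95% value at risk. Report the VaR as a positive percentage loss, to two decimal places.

r̄ = (-0.9 − 4.9 + 0 − 6.7 − 7.1 − 2.1 − 0.9 − 4.9) / 8 = -3.4375%
Σ(r − r̄)² = 54.8188; population σ = √(54.8188/8) = 2.6177%
VaR = −(r̄ − z·σ) = −(-3.4375 − 1.645 × 2.6177) = −(-7.7436) = 7.7436%

7.74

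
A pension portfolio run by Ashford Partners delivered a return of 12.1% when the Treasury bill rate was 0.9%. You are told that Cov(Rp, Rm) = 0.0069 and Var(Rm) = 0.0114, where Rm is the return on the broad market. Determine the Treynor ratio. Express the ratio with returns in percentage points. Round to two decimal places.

β = Cov / Var = 0.0069 / 0.0114 = 0.6053
Treynor = (Rp − Rf) / β = (12.1% − 0.9%) / 0.6053 = 11.20 / 0.6053 = 18.5032

18.50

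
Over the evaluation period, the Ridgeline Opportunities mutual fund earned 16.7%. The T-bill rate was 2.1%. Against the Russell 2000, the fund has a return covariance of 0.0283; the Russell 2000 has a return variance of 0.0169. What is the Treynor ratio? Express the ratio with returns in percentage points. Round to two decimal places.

β = Cov / Var = 0.0283 / 0.0169 = 1.6746
Treynor = (Rp − Rf) / β = (16.7% − 2.1%) / 1.6746 = 14.60 / 1.6746 = 8.7185

8.72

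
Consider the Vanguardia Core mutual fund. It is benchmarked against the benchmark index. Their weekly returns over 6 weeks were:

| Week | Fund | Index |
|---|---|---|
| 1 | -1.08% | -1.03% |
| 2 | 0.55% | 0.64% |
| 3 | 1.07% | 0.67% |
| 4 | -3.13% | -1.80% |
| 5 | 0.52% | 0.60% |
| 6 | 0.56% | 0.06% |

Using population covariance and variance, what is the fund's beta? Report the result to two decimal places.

1.47

r̄p = -0.2517%,  r̄m = -0.1433%
Cov = Σ(rp − r̄p)(rm − r̄m) / 6 = 1.3241
Var(rm) = Σ(rm − r̄m)² / 6 = 0.9000
β = Cov / Var = 1.3241 / 0.9000 = 1.4712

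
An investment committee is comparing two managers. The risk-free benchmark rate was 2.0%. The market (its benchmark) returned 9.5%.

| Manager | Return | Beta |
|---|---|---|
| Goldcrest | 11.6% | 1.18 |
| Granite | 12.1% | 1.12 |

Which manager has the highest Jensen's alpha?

Granite

Goldcrest: α = 11.6% − [2.0% + 1.18 × (9.5% − 2.0%)] = 0.750
Granite: α = 12.1% − [2.0% + 1.12 × (9.5% − 2.0%)] = 1.700
Highest: Granite (1.700).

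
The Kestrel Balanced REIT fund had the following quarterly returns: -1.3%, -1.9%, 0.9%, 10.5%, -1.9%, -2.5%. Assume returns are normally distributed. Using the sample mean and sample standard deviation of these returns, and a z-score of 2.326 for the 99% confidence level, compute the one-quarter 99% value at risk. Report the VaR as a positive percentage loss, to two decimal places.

10.94

r̄ = (-1.3 − 1.9 + 0.9 + 10.5 − 1.9 − 2.5) / 6 = 0.6333%
Σ(r − r̄)² = 123.8133; sample σ = √(123.8133/5) = 4.9762%
VaR = −(r̄ − z·σ) = −(0.6333 − 2.326 × 4.9762) = −(-10.9413) = 10.9413%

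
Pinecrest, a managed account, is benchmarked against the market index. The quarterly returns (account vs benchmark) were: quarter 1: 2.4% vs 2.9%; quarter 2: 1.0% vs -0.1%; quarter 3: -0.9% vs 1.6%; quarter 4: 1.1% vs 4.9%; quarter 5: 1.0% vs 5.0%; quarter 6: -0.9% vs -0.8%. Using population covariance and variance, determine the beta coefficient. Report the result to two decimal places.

0.27

r̄p = 0.6167%,  r̄m = 2.2500%
Cov = Σ(rp − r̄p)(rm − r̄m) / 6 = 1.3675
Var(rm) = Σ(rm − r̄m)² / 6 = 5.0425
β = Cov / Var = 1.3675 / 5.0425 = 0.2712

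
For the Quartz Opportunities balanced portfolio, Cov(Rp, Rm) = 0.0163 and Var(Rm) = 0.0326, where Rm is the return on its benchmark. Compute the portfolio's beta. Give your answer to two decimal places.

0.50

β = Cov(Rp, Rm) / Var(Rm) = 0.0163 / 0.0326 = 0.5000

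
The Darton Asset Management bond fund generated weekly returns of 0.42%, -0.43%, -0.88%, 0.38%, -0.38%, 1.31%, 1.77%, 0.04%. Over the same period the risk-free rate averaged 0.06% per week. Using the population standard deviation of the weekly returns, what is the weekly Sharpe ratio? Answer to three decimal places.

r̄ = (0.42 − 0.43 − 0.88 + 0.38 − 0.38 + 1.31 + 1.77 + 0.04) / 8 = 0.2788%
Σ(r − r̄)² = 5.6535; population σ = √(5.6535/8) = 0.8406%
Sharpe = (r̄ − rf) / σ = (0.2788 − 0.06) / 0.8406 = 0.2188 / 0.8406 = 0.2603

0.260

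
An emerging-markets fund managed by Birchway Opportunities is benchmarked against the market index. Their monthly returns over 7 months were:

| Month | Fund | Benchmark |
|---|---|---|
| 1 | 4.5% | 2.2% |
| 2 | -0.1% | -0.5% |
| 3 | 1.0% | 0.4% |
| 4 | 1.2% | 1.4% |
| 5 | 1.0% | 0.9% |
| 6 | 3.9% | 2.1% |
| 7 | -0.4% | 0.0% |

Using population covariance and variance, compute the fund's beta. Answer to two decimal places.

r̄p = 1.5857%,  r̄m = 0.9286%
Cov = Σ(rp − r̄p)(rm − r̄m) / 7 = 1.5447
Var(rm) = Σ(rm − r̄m)² / 7 = 0.9135
β = Cov / Var = 1.5447 / 0.9135 = 1.6910

1.69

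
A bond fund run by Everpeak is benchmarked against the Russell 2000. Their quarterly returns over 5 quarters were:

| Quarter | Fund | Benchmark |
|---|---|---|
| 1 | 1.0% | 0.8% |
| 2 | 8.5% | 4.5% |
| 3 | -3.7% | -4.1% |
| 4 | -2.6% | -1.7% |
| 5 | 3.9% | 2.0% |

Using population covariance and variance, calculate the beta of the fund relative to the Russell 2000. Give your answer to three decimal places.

1.457

r̄p = 1.4200%,  r̄m = 0.3000%
Cov = Σ(rp − r̄p)(rm − r̄m) / 5 = 12.8620
Var(rm) = Σ(rm − r̄m)² / 5 = 8.8280
β = Cov / Var = 12.8620 / 8.8280 = 1.4570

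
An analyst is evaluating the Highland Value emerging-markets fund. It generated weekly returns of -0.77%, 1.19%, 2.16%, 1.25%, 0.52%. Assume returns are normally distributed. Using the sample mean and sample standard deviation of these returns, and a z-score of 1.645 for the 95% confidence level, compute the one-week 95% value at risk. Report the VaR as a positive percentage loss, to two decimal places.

0.92

μ = (-0.77 + 1.19 + 2.16 + 1.25 + 0.52) / 5 = 0.8700%
Σ(r − μ)² = (-0.77 − 0.8700)² + (1.19 − 0.8700)² + … = 4.7230
sample σ = √(4.7230 / 4) = √1.1808 = 1.0866%
VaR = −(μ − z·σ) = −(0.8700 − 1.645 × 1.0866) = −(-0.9175) = 0.9175%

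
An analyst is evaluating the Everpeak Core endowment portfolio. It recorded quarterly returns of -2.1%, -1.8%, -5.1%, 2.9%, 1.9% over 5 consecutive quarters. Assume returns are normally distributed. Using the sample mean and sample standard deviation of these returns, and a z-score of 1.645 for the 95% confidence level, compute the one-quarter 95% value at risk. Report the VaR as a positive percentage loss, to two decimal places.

6.18

Mean return r̄ = -4.20 / 5 = -0.8400%
Σ(r − r̄)² = (-2.1 − (-0.8400))² + (-1.8 − (-0.8400))² + (-5.1 − (-0.8400))² + … = 42.1520
σ = √[42.1520 / 4] = 3.2462%
VaR = −(r̄ − z·σ) = −(-0.8400 − 1.645 × 3.2462) = −(-6.1800) = 6.1800%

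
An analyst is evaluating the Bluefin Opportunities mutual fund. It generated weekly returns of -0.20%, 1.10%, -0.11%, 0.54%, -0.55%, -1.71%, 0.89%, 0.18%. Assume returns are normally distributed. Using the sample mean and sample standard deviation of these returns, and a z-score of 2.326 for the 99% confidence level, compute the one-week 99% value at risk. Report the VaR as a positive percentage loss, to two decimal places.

r̄ = (-0.2 + 1.1 − 0.11 + 0.54 − 0.55 − 1.71 + 0.89 + 0.18) / 8 = 0.0175%
Σ(r − r̄)² = 5.6024; sample σ = √(5.6024/7) = 0.8946%
VaR = −(r̄ − z·σ) = −(0.0175 − 2.326 × 0.8946) = −(-2.0633) = 2.0633%

2.06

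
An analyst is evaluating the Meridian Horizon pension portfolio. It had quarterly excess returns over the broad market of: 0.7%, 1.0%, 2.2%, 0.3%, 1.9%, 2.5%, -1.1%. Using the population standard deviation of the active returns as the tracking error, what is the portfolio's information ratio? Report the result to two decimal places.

0.92

Mean return r̄ = 7.50 / 7 = 1.0714%
Population std dev = √[9.4543 / 7] = 1.1622%
IR = r̄ / tracking error = 1.0714 / 1.1622 = 0.9219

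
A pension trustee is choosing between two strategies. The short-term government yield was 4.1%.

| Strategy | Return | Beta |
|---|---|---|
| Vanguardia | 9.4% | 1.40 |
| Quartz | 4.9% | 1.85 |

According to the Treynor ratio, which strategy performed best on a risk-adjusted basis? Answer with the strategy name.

Vanguardia: Treynor = (9.4% − 4.1%) / 1.40 = 3.786
Quartz: Treynor = (4.9% − 4.1%) / 1.85 = 0.432
Highest: Vanguardia (3.786).

Vanguardia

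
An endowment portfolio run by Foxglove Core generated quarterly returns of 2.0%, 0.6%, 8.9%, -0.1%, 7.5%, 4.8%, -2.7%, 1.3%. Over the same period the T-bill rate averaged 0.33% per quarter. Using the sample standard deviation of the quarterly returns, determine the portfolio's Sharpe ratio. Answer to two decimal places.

0.62

μ = (2 + 0.6 + 8.9 − 0.1 + 7.5 + 4.8 − 2.7 + 1.3) / 8 = 2.7875%
Σ(r − μ)² = (2 − 2.7875)² + (0.6 − 2.7875)² + … = 109.6888
sample σ = √(109.6888 / 7) = √15.6698 = 3.9585%
Sharpe = (μ − rf) / σ = (2.7875 − 0.33) / 3.9585 = 2.4575 / 3.9585 = 0.6208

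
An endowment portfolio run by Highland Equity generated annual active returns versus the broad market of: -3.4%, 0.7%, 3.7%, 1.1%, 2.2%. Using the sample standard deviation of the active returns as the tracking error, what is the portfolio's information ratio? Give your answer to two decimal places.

0.32

r̄ = (-3.4 + 0.7 + 3.7 + 1.1 + 2.2) / 5 = 4.30 / 5 = 0.8600%
Σ(r − r̄)² = 28.0920; sample σ = √(28.0920/4) = 2.6501%
IR = r̄ / tracking error = 0.8600 / 2.6501 = 0.3245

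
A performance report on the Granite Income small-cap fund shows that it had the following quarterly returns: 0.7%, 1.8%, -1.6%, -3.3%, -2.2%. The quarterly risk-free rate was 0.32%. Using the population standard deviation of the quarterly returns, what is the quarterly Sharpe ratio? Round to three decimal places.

-0.657

Mean return μ = -4.60 / 5 = -0.9200%
Σ(r − μ)² = 17.7880; population σ = √(17.7880/5) = 1.8862%
Sharpe = (μ − rf) / σ = (-0.9200 − 0.32) / 1.8862 = -1.2400 / 1.8862 = -0.6574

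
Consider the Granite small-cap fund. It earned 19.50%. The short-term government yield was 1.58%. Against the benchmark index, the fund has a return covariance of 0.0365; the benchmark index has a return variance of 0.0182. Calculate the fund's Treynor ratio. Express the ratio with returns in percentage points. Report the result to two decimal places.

β = Cov / Var = 0.0365 / 0.0182 = 2.0055
Treynor = (Rp − Rf) / β = (19.50% − 1.58%) / 2.0055 = 17.92 / 2.0055 = 8.9354

8.94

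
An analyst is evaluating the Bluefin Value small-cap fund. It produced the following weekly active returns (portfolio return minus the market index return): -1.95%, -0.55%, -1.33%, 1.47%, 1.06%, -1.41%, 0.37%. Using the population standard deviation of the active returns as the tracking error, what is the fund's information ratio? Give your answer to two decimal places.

r̄ = (-1.95 − 0.55 − 1.33 + 1.47 + 1.06 − 1.41 + 0.37) / 7 = -2.340 / 7 = -0.3343%
Population σ = √[Σ(r − r̄)² / 7] = √[10.5012 / 7] = √1.5002 = 1.2248%
IR = r̄ / tracking error = -0.3343 / 1.2248 = -0.2729

-0.27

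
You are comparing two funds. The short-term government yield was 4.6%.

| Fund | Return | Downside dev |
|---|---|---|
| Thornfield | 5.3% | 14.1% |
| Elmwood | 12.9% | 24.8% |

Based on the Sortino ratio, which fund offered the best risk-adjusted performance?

Thornfield: Sortino ratio = (5.3% − 4.6%) / 14.1% = 0.050
Elmwood: Sortino ratio = (12.9% − 4.6%) / 24.8% = 0.335
Highest: Elmwood (0.335).

Elmwood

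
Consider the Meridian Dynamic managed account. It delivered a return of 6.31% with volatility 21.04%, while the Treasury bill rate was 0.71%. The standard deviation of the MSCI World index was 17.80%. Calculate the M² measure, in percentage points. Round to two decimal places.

Sharpe = (Rp − Rf) / σp = (6.31% − 0.71%) / 21.04% = 0.2662
M² = Rf + Sharpe × σm = 0.71% + 0.2662 × 17.80% = 5.4484%

5.45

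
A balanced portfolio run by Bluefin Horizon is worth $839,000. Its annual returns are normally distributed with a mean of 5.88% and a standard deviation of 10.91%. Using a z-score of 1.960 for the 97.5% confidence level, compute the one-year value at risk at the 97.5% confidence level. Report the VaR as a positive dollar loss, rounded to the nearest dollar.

Return at the 97.5% tail: μ − z·σ = 5.88% − 1.960 × 10.91% = 5.88 − 21.3836 = -15.5036%
VaR = −(-15.5036%) × $839,000 = 15.5036% × $839,000 = $130,075

$130,075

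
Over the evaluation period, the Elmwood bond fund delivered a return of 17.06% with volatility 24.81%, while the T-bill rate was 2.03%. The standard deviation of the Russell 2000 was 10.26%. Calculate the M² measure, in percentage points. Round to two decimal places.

8.25

Sharpe = (Rp − Rf) / σp = (17.06% − 2.03%) / 24.81% = 0.6058
M² = Rf + Sharpe × σm = 2.03% + 0.6058 × 10.26% = 8.2455%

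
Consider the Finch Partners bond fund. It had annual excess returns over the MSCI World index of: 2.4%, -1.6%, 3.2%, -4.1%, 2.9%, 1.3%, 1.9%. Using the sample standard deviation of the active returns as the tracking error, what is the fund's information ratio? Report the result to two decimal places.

Mean return r̄ = 6.00 / 7 = 0.8571%
Sample σ = √[Σ(r − r̄)² / 6] = √[43.9371 / 6] = √7.3229 = 2.7061%
IR = r̄ / tracking error = 0.8571 / 2.7061 = 0.3167

0.32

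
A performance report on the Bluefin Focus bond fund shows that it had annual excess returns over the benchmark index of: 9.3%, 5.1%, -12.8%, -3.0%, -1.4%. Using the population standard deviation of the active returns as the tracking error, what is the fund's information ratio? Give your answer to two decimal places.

-0.07

r̄ = (9.3 + 5.1 − 12.8 − 3 − 1.4) / 5 = -0.5600%
Σ(r − r̄)² = 285.7320; population σ = √(285.7320/5) = 7.5595%
IR = r̄ / tracking error = -0.5600 / 7.5595 = -0.0741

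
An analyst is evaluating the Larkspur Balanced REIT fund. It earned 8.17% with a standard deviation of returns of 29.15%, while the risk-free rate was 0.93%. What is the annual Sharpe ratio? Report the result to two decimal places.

Sharpe = (Rp − Rf) / σp = (8.17% − 0.93%) / 29.15% = 7.24% / 29.15% = 0.2484

0.25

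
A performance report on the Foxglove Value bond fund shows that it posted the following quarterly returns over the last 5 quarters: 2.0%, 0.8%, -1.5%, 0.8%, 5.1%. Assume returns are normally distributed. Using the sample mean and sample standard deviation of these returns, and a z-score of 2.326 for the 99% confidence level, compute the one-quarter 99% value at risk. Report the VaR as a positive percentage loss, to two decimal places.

r̄ = (2 + 0.8 − 1.5 + 0.8 + 5.1) / 5 = 1.4400%
Sample σ = √[Σ(r − r̄)² / 4] = √[23.1720 / 4] = √5.7930 = 2.4069%
VaR = −(r̄ − z·σ) = −(1.4400 − 2.326 × 2.4069) = −(-4.1584) = 4.1584%

4.16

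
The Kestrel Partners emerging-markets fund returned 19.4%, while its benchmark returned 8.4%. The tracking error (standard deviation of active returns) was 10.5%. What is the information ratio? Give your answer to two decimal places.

1.05

IR = (Rp − Rb) / TE = (19.4% − 8.4%) / 10.5% = 11.00% / 10.5% = 1.0476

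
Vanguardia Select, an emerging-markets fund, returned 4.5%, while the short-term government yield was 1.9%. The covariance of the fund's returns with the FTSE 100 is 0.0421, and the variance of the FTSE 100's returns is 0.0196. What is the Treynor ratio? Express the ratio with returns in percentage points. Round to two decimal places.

1.21

β = Cov / Var = 0.0421 / 0.0196 = 2.1480
Treynor = (Rp − Rf) / β = (4.5% − 1.9%) / 2.1480 = 2.60 / 2.1480 = 1.2104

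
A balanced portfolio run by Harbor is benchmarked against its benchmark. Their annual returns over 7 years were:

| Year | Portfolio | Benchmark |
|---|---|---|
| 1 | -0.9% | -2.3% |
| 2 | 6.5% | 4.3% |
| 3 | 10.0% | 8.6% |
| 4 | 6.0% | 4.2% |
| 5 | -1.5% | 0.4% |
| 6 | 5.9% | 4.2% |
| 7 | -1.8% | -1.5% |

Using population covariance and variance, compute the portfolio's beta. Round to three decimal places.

r̄p = 3.4571%,  r̄m = 2.5571%
Cov = Σ(rp − r̄p)(rm − r̄m) / 7 = 15.1739
Var(rm) = Σ(rm − r̄m)² / 7 = 12.8082
β = Cov / Var = 15.1739 / 12.8082 = 1.1847

1.185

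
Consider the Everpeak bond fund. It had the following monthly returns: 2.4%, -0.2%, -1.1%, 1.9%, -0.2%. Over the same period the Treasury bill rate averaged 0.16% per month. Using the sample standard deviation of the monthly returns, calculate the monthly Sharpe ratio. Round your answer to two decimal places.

Mean return r̄ = 2.80 / 5 = 0.5600%
Σ(r − r̄)² = (2.4 − 0.5600)² + (-0.2 − 0.5600)² + (-1.1 − 0.5600)² + … = 9.0920
sample σ = √(9.0920 / 4) = √2.2730 = 1.5076%
Sharpe = (r̄ − rf) / σ = (0.5600 − 0.16) / 1.5076 = 0.4000 / 1.5076 = 0.2653

0.27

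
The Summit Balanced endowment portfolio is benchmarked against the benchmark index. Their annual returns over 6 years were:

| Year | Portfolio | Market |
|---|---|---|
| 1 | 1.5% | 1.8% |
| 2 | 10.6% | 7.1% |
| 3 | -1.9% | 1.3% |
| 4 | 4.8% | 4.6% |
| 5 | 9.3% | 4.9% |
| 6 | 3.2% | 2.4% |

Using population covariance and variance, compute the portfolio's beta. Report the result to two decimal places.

1.99

r̄p = 4.5833%,  r̄m = 3.6833%
Cov = Σ(rp − r̄p)(rm − r̄m) / 6 = 8.2547
Var(rm) = Σ(rm − r̄m)² / 6 = 4.1447
β = Cov / Var = 8.2547 / 4.1447 = 1.9916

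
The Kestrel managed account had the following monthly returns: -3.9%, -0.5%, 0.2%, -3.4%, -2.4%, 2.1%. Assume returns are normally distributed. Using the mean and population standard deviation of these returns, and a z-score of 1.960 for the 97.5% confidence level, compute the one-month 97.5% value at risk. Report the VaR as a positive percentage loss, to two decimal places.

μ = (-3.9 − 0.5 + 0.2 − 3.4 − 2.4 + 2.1) / 6 = -7.90 / 6 = -1.3167%
Σ(r − μ)² = 26.8283; population σ = √(26.8283/6) = 2.1146%
VaR = −(μ − z·σ) = −(-1.3167 − 1.960 × 2.1146) = −(-5.4613) = 5.4613%

5.46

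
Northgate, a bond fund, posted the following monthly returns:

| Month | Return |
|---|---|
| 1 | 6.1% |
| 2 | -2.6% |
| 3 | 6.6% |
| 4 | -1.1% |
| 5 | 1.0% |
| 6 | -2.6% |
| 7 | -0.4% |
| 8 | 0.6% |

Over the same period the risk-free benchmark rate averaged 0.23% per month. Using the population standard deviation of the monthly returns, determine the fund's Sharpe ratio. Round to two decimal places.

r̄ = (6.1 − 2.6 + 6.6 − 1.1 + 1 − 2.6 − 0.4 + 0.6) / 8 = 7.60 / 8 = 0.9500%
Σ(r − r̄)² = (6.1 − 0.9500)² + (-2.6 − 0.9500)² + (6.6 − 0.9500)² + … = 89.8000
population σ = √(89.8000 / 8) = √11.2250 = 3.3504%
Sharpe = (r̄ − rf) / σ = (0.9500 − 0.23) / 3.3504 = 0.7200 / 3.3504 = 0.2149

0.21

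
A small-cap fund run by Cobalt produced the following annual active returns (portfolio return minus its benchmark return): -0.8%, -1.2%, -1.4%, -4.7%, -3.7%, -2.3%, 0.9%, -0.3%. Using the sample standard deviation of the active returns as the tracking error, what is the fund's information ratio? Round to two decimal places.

r̄ = (-0.8 − 1.2 − 1.4 − 4.7 − 3.7 − 2.3 + 0.9 − 0.3) / 8 = -13.50 / 8 = -1.6875%
Σ(r − r̄)² = (-0.8 − (-1.6875))² + (-1.2 − (-1.6875))² + … = 23.2288
σ = √[23.2288 / 7] = 1.8216%
IR = r̄ / tracking error = -1.6875 / 1.8216 = -0.9264

-0.93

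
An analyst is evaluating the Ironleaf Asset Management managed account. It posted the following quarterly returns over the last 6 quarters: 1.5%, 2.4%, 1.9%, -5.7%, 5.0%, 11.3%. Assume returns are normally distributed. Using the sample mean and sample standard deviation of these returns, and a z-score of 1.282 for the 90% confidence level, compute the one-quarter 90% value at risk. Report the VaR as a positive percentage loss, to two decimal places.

4.33

Mean return r̄ = 16.40 / 6 = 2.7333%
Σ(r − r̄)² = (1.5 − 2.7333)² + (2.4 − 2.7333)² + (1.9 − 2.7333)² + … = 151.9733
σ = √[151.9733 / 5] = 5.5131%
VaR = −(r̄ − z·σ) = −(2.7333 − 1.282 × 5.5131) = −(-4.3345) = 4.3345%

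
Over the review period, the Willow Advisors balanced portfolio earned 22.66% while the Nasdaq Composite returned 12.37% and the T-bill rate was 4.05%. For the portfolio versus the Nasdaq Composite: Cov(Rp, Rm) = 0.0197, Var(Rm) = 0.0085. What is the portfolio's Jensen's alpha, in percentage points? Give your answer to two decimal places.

β = Cov / Var = 0.0197 / 0.0085 = 2.3176
E[R] = Rf + β(Rm − Rf) = 4.05% + 2.3176 × (12.37% − 4.05%) = 23.3324%
α = Rp − E[R] = 22.66% − 23.3324% = -0.6724

-0.67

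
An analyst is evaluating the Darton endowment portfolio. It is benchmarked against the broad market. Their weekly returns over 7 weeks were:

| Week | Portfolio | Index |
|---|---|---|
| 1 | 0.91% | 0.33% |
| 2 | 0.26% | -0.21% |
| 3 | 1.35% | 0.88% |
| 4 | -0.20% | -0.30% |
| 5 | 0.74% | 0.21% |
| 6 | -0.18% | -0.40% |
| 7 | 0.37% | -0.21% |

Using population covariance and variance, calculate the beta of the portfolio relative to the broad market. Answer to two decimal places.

r̄p = 0.4643%,  r̄m = 0.0429%
Cov = Σ(rp − r̄p)(rm − r̄m) / 7 = 0.2149
Var(rm) = Σ(rm − r̄m)² / 7 = 0.1790
β = Cov / Var = 0.2149 / 0.1790 = 1.2006

1.20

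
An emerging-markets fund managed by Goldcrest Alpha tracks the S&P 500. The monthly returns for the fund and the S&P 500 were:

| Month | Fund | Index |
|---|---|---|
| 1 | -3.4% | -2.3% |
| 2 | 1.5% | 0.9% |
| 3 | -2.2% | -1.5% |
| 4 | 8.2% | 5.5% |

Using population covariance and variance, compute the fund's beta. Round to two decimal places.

r̄p = 1.0250%,  r̄m = 0.6500%
Cov = Σ(rp − r̄p)(rm − r̄m) / 4 = 13.7263
Var(rm) = Σ(rm − r̄m)² / 4 = 9.2275
β = Cov / Var = 13.7263 / 9.2275 = 1.4875

1.49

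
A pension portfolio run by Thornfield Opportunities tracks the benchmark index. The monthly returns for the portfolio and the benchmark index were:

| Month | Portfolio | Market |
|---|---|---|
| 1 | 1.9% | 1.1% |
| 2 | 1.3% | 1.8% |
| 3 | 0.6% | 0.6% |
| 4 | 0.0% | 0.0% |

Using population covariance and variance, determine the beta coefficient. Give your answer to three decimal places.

0.838

r̄p = 0.9500%,  r̄m = 0.8750%
Cov = Σ(rp − r̄p)(rm − r̄m) / 4 = 0.3663
Var(rm) = Σ(rm − r̄m)² / 4 = 0.4369
β = Cov / Var = 0.3663 / 0.4369 = 0.8384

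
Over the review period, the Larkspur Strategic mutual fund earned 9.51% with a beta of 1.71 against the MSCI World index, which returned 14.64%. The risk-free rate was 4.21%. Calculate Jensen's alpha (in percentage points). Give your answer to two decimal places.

-12.54

CAPM expected return = Rf + β(Rm − Rf) = 4.21% + 1.71 × (14.64% − 4.21%) = 4.21 + 1.71 × 10.43 = 22.0453%
Jensen's α = Rp − E[R] = 9.51% − 22.0453% = -12.5353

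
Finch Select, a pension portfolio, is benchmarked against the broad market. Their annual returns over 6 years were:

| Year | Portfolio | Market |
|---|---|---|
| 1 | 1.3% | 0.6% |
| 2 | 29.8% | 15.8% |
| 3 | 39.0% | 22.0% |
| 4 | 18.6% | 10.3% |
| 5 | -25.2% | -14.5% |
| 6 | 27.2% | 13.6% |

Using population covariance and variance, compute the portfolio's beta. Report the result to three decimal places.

r̄p = 15.1167%,  r̄m = 7.9667%
Cov = Σ(rp − r̄p)(rm − r̄m) / 6 = 255.6572
Var(rm) = Σ(rm − r̄m)² / 6 = 142.4156
β = Cov / Var = 255.6572 / 142.4156 = 1.7951

1.795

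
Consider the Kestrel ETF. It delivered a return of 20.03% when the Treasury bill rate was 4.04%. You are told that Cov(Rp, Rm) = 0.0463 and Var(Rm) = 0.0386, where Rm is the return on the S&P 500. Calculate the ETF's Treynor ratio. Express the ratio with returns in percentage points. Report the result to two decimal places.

13.33

β = Cov / Var = 0.0463 / 0.0386 = 1.1995
Treynor = (Rp − Rf) / β = (20.03% − 4.04%) / 1.1995 = 15.99 / 1.1995 = 13.3306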